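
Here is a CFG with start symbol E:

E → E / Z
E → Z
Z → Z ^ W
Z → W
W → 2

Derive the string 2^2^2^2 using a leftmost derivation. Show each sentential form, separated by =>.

E=>Z=>Z^W=>Z^W^W=>Z^W^W^W=>W^W^W^W=>2^W^W^W=>2^2^W^W=>2^2^2^W=>2^2^2^2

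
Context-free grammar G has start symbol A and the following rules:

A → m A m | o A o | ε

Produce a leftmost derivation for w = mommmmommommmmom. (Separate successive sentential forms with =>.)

A=>mAm=>moAom=>momAmom=>mommAmmom=>mommmAmmmom=>mommmmAmmmmom=>mommmmoAommmmom=>mommmmomAmommmmom=>mommmmommommmmom

A => mAm   [A → m A m]
mAm => moAom   [A → o A o]
moAom => momAmom   [A → m A m]
momAmom => mommAmmom   [A → m A m]
mommAmmom => mommmAmmmom   [A → m A m]
mommmAmmmom => mommmmAmmmmom   [A → m A m]
mommmmAmmmmom => mommmmoAommmmom   [A → o A o]
mommmmoAommmmom => mommmmomAmommmmom   [A → m A m]
mommmmomAmommmmom => mommmmommommmmom   [A → ε]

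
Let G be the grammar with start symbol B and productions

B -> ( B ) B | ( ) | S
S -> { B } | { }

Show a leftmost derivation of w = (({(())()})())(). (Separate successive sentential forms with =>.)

B=>(B)B=>((B)B)B=>((S)B)B=>(({B})B)B=>(({(B)B})B)B=>(({(())B})B)B=>(({(())()})B)B=>(({(())()})())B=>(({(())()})())()

B => (B)B   [B -> ( B ) B]
(B)B => ((B)B)B   [B -> ( B ) B]
((B)B)B => ((S)B)B   [B -> S]
((S)B)B => (({B})B)B   [S -> { B }]
(({B})B)B => (({(B)B})B)B   [B -> ( B ) B]
(({(B)B})B)B => (({(())B})B)B   [B -> ( )]
(({(())B})B)B => (({(())()})B)B   [B -> ( )]
(({(())()})B)B => (({(())()})())B   [B -> ( )]
(({(())()})())B => (({(())()})())()   [B -> ( )]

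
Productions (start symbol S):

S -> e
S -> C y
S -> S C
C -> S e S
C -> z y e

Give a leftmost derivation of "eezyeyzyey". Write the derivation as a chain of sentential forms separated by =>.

S => Cy => SeSy => eeSy => eeSCy => eeCyCy => eezyeyCy => eezyeyzyey

S => Cy   [S -> C y]
Cy => SeSy   [C -> S e S]
SeSy => eeSy   [S -> e]
eeSy => eeSCy   [S -> S C]
eeSCy => eeCyCy   [S -> C y]
eeCyCy => eezyeyCy   [C -> z y e]
eezyeyCy => eezyeyzyey   [C -> z y e]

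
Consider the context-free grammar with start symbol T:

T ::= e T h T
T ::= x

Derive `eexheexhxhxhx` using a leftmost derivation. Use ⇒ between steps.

T⇒eThT⇒eeThThT⇒eexhThT⇒eexheThThT⇒eexheeThThThT⇒eexheexhThThT⇒eexheexhxhThT⇒eexheexhxhxhT⇒eexheexhxhxhx

T ⇒ eThT   [T ::= e T h T]
eThT ⇒ eeThThT   [T ::= e T h T]
eeThThT ⇒ eexhThT   [T ::= x]
eexhThT ⇒ eexheThThT   [T ::= e T h T]
eexheThThT ⇒ eexheeThThThT   [T ::= e T h T]
eexheeThThThT ⇒ eexheexhThThT   [T ::= x]
eexheexhThThT ⇒ eexheexhxhThT   [T ::= x]
eexheexhxhThT ⇒ eexheexhxhxhT   [T ::= x]
eexheexhxhxhT ⇒ eexheexhxhxhx   [T ::= x]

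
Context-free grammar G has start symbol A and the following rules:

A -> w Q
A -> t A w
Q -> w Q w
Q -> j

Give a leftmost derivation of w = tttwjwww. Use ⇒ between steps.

A⇒tAw⇒ttAww⇒tttAwww⇒tttwQwww⇒tttwjwww

A ⇒ tAw   [A -> t A w]
tAw ⇒ ttAww   [A -> t A w]
ttAww ⇒ tttAwww   [A -> t A w]
tttAwww ⇒ tttwQwww   [A -> w Q]
tttwQwww ⇒ tttwjwww   [Q -> j]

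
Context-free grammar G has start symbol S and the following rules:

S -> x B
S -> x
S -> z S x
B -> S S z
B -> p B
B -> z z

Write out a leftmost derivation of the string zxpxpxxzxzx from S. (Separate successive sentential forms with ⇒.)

S⇒zSx⇒zxBx⇒zxpBx⇒zxpSSzx⇒zxpxBSzx⇒zxpxpBSzx⇒zxpxpSSzSzx⇒zxpxpxSzSzx⇒zxpxpxxzSzx⇒zxpxpxxzxzx

S ⇒ zSx   [S -> z S x]
zSx ⇒ zxBx   [S -> x B]
zxBx ⇒ zxpBx   [B -> p B]
zxpBx ⇒ zxpSSzx   [B -> S S z]
zxpSSzx ⇒ zxpxBSzx   [S -> x B]
zxpxBSzx ⇒ zxpxpBSzx   [B -> p B]
zxpxpBSzx ⇒ zxpxpSSzSzx   [B -> S S z]
zxpxpSSzSzx ⇒ zxpxpxSzSzx   [S -> x]
zxpxpxSzSzx ⇒ zxpxpxxzSzx   [S -> x]
zxpxpxxzSzx ⇒ zxpxpxxzxzx   [S -> x]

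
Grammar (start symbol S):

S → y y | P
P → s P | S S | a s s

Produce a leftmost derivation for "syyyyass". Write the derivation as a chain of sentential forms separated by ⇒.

S ⇒ P ⇒ sP ⇒ sSS ⇒ sPS ⇒ sSSS ⇒ syySS ⇒ syyyyS ⇒ syyyyP ⇒ syyyyass

S ⇒ P   [S → P]
P ⇒ sP   [P → s P]
sP ⇒ sSS   [P → S S]
sSS ⇒ sPS   [S → P]
sPS ⇒ sSSS   [P → S S]
sSSS ⇒ syySS   [S → y y]
syySS ⇒ syyyyS   [S → y y]
syyyyS ⇒ syyyyP   [S → P]
syyyyP ⇒ syyyyass   [P → a s s]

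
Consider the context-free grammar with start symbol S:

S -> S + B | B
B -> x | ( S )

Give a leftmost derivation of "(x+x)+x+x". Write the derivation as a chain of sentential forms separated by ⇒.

S ⇒ S+B ⇒ S+B+B ⇒ B+B+B ⇒ (S)+B+B ⇒ (S+B)+B+B ⇒ (B+B)+B+B ⇒ (x+B)+B+B ⇒ (x+x)+B+B ⇒ (x+x)+x+B ⇒ (x+x)+x+x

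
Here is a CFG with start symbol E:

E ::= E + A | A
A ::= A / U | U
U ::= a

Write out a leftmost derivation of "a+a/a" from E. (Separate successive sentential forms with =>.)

E => E+A => A+A => U+A => a+A => a+A/U => a+U/U => a+a/U => a+a/a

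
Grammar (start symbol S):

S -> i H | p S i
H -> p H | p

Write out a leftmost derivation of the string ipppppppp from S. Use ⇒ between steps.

S ⇒ iH ⇒ ipH ⇒ ippH ⇒ ipppH ⇒ ippppH ⇒ ipppppH ⇒ ippppppH ⇒ ipppppppH ⇒ ipppppppp

S ⇒ iH   [S -> i H]
iH ⇒ ipH   [H -> p H]
ipH ⇒ ippH   [H -> p H]
ippH ⇒ ipppH   [H -> p H]
ipppH ⇒ ippppH   [H -> p H]
ippppH ⇒ ipppppH   [H -> p H]
ipppppH ⇒ ippppppH   [H -> p H]
ippppppH ⇒ ipppppppH   [H -> p H]
ipppppppH ⇒ ipppppppp   [H -> p]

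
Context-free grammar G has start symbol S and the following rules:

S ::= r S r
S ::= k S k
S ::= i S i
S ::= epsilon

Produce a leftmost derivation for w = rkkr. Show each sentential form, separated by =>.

S => rSr => rkSkr => rkkr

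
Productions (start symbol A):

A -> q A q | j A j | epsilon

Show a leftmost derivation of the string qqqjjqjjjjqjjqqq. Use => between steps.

A => qAq   [A -> q A q]
qAq => qqAqq   [A -> q A q]
qqAqq => qqqAqqq   [A -> q A q]
qqqAqqq => qqqjAjqqq   [A -> j A j]
qqqjAjqqq => qqqjjAjjqqq   [A -> j A j]
qqqjjAjjqqq => qqqjjqAqjjqqq   [A -> q A q]
qqqjjqAqjjqqq => qqqjjqjAjqjjqqq   [A -> j A j]
qqqjjqjAjqjjqqq => qqqjjqjjAjjqjjqqq   [A -> j A j]
qqqjjqjjAjjqjjqqq => qqqjjqjjjjqjjqqq   [A -> epsilon]

A=>qAq=>qqAqq=>qqqAqqq=>qqqjAjqqq=>qqqjjAjjqqq=>qqqjjqAqjjqqq=>qqqjjqjAjqjjqqq=>qqqjjqjjAjjqjjqqq=>qqqjjqjjjjqjjqqq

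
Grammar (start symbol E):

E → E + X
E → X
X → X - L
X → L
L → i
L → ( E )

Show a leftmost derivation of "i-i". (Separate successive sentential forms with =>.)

E=>X=>X-L=>L-L=>i-L=>i-i

E => X   [E → X]
X => X-L   [X → X - L]
X-L => L-L   [X → L]
L-L => i-L   [L → i]
i-L => i-i   [L → i]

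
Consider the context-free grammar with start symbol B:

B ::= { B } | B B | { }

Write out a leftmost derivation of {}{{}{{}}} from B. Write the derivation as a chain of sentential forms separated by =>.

B => BB   [B ::= B B]
BB => {}B   [B ::= { }]
{}B => {}{B}   [B ::= { B }]
{}{B} => {}{BB}   [B ::= B B]
{}{BB} => {}{{}B}   [B ::= { }]
{}{{}B} => {}{{}{B}}   [B ::= { B }]
{}{{}{B}} => {}{{}{{}}}   [B ::= { }]

B => BB => {}B => {}{B} => {}{BB} => {}{{}B} => {}{{}{B}} => {}{{}{{}}}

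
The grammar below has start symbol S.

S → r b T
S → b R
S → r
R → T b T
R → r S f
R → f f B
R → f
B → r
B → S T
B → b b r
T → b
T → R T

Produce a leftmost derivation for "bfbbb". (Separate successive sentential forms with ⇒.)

S ⇒ bR ⇒ bTbT ⇒ bRTbT ⇒ bfTbT ⇒ bfbbT ⇒ bfbbb

S ⇒ bR   [S → b R]
bR ⇒ bTbT   [R → T b T]
bTbT ⇒ bRTbT   [T → R T]
bRTbT ⇒ bfTbT   [R → f]
bfTbT ⇒ bfbbT   [T → b]
bfbbT ⇒ bfbbb   [T → b]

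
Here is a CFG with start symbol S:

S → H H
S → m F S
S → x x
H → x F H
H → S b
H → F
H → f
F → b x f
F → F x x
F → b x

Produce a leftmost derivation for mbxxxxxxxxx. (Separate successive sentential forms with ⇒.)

S ⇒ mFS ⇒ mFxxS ⇒ mFxxxxS ⇒ mFxxxxxxS ⇒ mbxxxxxxxS ⇒ mbxxxxxxxxx

S ⇒ mFS   [S → m F S]
mFS ⇒ mFxxS   [F → F x x]
mFxxS ⇒ mFxxxxS   [F → F x x]
mFxxxxS ⇒ mFxxxxxxS   [F → F x x]
mFxxxxxxS ⇒ mbxxxxxxxS   [F → b x]
mbxxxxxxxS ⇒ mbxxxxxxxxx   [S → x x]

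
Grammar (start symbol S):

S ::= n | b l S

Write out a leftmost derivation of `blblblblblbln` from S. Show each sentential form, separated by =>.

S => blS => blblS => blblblS => blblblblS => blblblblblS => blblblblblblS => blblblblblbln

S => blS   [S ::= b l S]
blS => blblS   [S ::= b l S]
blblS => blblblS   [S ::= b l S]
blblblS => blblblblS   [S ::= b l S]
blblblblS => blblblblblS   [S ::= b l S]
blblblblblS => blblblblblblS   [S ::= b l S]
blblblblblblS => blblblblblbln   [S ::= n]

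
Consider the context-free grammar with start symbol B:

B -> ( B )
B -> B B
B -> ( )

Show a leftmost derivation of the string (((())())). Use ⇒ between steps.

B⇒(B)⇒((B))⇒((BB))⇒(((B)B))⇒(((())B))⇒(((())()))

B ⇒ (B)   [B -> ( B )]
(B) ⇒ ((B))   [B -> ( B )]
((B)) ⇒ ((BB))   [B -> B B]
((BB)) ⇒ (((B)B))   [B -> ( B )]
(((B)B)) ⇒ (((())B))   [B -> ( )]
(((())B)) ⇒ (((())()))   [B -> ( )]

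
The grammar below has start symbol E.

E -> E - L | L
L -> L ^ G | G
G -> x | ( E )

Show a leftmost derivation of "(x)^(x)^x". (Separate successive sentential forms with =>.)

E => L => L^G => L^G^G => G^G^G => (E)^G^G => (L)^G^G => (G)^G^G => (x)^G^G => (x)^(E)^G => (x)^(L)^G => (x)^(G)^G => (x)^(x)^G => (x)^(x)^x

E => L   [E -> L]
L => L^G   [L -> L ^ G]
L^G => L^G^G   [L -> L ^ G]
L^G^G => G^G^G   [L -> G]
G^G^G => (E)^G^G   [G -> ( E )]
(E)^G^G => (L)^G^G   [E -> L]
(L)^G^G => (G)^G^G   [L -> G]
(G)^G^G => (x)^G^G   [G -> x]
(x)^G^G => (x)^(E)^G   [G -> ( E )]
(x)^(E)^G => (x)^(L)^G   [E -> L]
(x)^(L)^G => (x)^(G)^G   [L -> G]
(x)^(G)^G => (x)^(x)^G   [G -> x]
(x)^(x)^G => (x)^(x)^x   [G -> x]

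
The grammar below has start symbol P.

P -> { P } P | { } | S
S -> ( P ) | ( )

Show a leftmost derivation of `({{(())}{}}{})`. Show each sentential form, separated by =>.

P=>S=>(P)=>({P}P)=>({{P}P}P)=>({{S}P}P)=>({{(P)}P}P)=>({{(S)}P}P)=>({{(())}P}P)=>({{(())}{}}P)=>({{(())}{}}{})

P => S   [P -> S]
S => (P)   [S -> ( P )]
(P) => ({P}P)   [P -> { P } P]
({P}P) => ({{P}P}P)   [P -> { P } P]
({{P}P}P) => ({{S}P}P)   [P -> S]
({{S}P}P) => ({{(P)}P}P)   [S -> ( P )]
({{(P)}P}P) => ({{(S)}P}P)   [P -> S]
({{(S)}P}P) => ({{(())}P}P)   [S -> ( )]
({{(())}P}P) => ({{(())}{}}P)   [P -> { }]
({{(())}{}}P) => ({{(())}{}}{})   [P -> { }]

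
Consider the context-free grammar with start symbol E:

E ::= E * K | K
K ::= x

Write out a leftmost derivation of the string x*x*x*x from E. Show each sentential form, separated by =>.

E => E*K => E*K*K => E*K*K*K => K*K*K*K => x*K*K*K => x*x*K*K => x*x*x*K => x*x*x*x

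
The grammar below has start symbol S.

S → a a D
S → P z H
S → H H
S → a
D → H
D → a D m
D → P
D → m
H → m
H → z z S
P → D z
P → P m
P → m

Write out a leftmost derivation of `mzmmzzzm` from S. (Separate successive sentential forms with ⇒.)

S⇒PzH⇒DzzH⇒PzzH⇒DzzzH⇒PzzzH⇒PmzzzH⇒PmmzzzH⇒DzmmzzzH⇒mzmmzzzH⇒mzmmzzzm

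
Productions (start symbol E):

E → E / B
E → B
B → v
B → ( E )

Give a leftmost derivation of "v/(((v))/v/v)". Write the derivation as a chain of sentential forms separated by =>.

E=>E/B=>B/B=>v/B=>v/(E)=>v/(E/B)=>v/(E/B/B)=>v/(B/B/B)=>v/((E)/B/B)=>v/((B)/B/B)=>v/(((E))/B/B)=>v/(((B))/B/B)=>v/(((v))/B/B)=>v/(((v))/v/B)=>v/(((v))/v/v)

E => E/B   [E → E / B]
E/B => B/B   [E → B]
B/B => v/B   [B → v]
v/B => v/(E)   [B → ( E )]
v/(E) => v/(E/B)   [E → E / B]
v/(E/B) => v/(E/B/B)   [E → E / B]
v/(E/B/B) => v/(B/B/B)   [E → B]
v/(B/B/B) => v/((E)/B/B)   [B → ( E )]
v/((E)/B/B) => v/((B)/B/B)   [E → B]
v/((B)/B/B) => v/(((E))/B/B)   [B → ( E )]
v/(((E))/B/B) => v/(((B))/B/B)   [E → B]
v/(((B))/B/B) => v/(((v))/B/B)   [B → v]
v/(((v))/B/B) => v/(((v))/v/B)   [B → v]
v/(((v))/v/B) => v/(((v))/v/v)   [B → v]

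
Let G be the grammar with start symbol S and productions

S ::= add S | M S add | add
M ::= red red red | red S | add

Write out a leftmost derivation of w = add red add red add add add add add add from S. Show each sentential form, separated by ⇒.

S ⇒ M S add   [S ::= M S add]
M S add ⇒ add S add   [M ::= add]
add S add ⇒ add M S add add   [S ::= M S add]
add M S add add ⇒ add red S S add add   [M ::= red S]
add red S S add add ⇒ add red add S S add add   [S ::= add S]
add red add S S add add ⇒ add red add M S add S add add   [S ::= M S add]
add red add M S add S add add ⇒ add red add red S S add S add add   [M ::= red S]
add red add red S S add S add add ⇒ add red add red add S add S add add   [S ::= add]
add red add red add S add S add add ⇒ add red add red add add add S add add   [S ::= add]
add red add red add add add S add add ⇒ add red add red add add add add add add   [S ::= add]

S ⇒ M S add ⇒ add S add ⇒ add M S add add ⇒ add red S S add add ⇒ add red add S S add add ⇒ add red add M S add S add add ⇒ add red add red S S add S add add ⇒ add red add red add S add S add add ⇒ add red add red add add add S add add ⇒ add red add red add add add add add add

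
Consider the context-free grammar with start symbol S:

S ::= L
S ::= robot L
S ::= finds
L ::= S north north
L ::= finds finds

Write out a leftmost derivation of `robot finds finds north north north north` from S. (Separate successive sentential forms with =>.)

S => L   [S ::= L]
L => S north north   [L ::= S north north]
S north north => L north north   [S ::= L]
L north north => S north north north north   [L ::= S north north]
S north north north north => robot L north north north north   [S ::= robot L]
robot L north north north north => robot finds finds north north north north   [L ::= finds finds]

S => L => S north north => L north north => S north north north north => robot L north north north north => robot finds finds north north north north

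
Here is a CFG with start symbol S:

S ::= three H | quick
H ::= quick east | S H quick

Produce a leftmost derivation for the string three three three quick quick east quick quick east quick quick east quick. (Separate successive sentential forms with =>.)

S => three H => three S H quick => three three H H quick => three three S H quick H quick => three three three H H quick H quick => three three three S H quick H quick H quick => three three three quick H quick H quick H quick => three three three quick quick east quick H quick H quick => three three three quick quick east quick quick east quick H quick => three three three quick quick east quick quick east quick quick east quick

S => three H   [S ::= three H]
three H => three S H quick   [H ::= S H quick]
three S H quick => three three H H quick   [S ::= three H]
three three H H quick => three three S H quick H quick   [H ::= S H quick]
three three S H quick H quick => three three three H H quick H quick   [S ::= three H]
three three three H H quick H quick => three three three S H quick H quick H quick   [H ::= S H quick]
three three three S H quick H quick H quick => three three three quick H quick H quick H quick   [S ::= quick]
three three three quick H quick H quick H quick => three three three quick quick east quick H quick H quick   [H ::= quick east]
three three three quick quick east quick H quick H quick => three three three quick quick east quick quick east quick H quick   [H ::= quick east]
three three three quick quick east quick quick east quick H quick => three three three quick quick east quick quick east quick quick east quick   [H ::= quick east]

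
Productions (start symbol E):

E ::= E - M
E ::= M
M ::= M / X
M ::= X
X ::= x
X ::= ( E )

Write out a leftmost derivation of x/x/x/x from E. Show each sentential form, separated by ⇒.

E ⇒ M ⇒ M/X ⇒ M/X/X ⇒ M/X/X/X ⇒ X/X/X/X ⇒ x/X/X/X ⇒ x/x/X/X ⇒ x/x/x/X ⇒ x/x/x/x

E ⇒ M   [E ::= M]
M ⇒ M/X   [M ::= M / X]
M/X ⇒ M/X/X   [M ::= M / X]
M/X/X ⇒ M/X/X/X   [M ::= M / X]
M/X/X/X ⇒ X/X/X/X   [M ::= X]
X/X/X/X ⇒ x/X/X/X   [X ::= x]
x/X/X/X ⇒ x/x/X/X   [X ::= x]
x/x/X/X ⇒ x/x/x/X   [X ::= x]
x/x/x/X ⇒ x/x/x/x   [X ::= x]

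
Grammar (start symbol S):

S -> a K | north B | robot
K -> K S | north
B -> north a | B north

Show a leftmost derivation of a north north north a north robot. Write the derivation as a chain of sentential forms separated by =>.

S => a K => a K S => a K S S => a north S S => a north north B S => a north north B north S => a north north north a north S => a north north north a north robot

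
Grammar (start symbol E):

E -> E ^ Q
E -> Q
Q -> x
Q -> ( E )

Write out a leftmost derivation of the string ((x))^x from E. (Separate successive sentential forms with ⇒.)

E ⇒ E^Q   [E -> E ^ Q]
E^Q ⇒ Q^Q   [E -> Q]
Q^Q ⇒ (E)^Q   [Q -> ( E )]
(E)^Q ⇒ (Q)^Q   [E -> Q]
(Q)^Q ⇒ ((E))^Q   [Q -> ( E )]
((E))^Q ⇒ ((Q))^Q   [E -> Q]
((Q))^Q ⇒ ((x))^Q   [Q -> x]
((x))^Q ⇒ ((x))^x   [Q -> x]

E ⇒ E^Q ⇒ Q^Q ⇒ (E)^Q ⇒ (Q)^Q ⇒ ((E))^Q ⇒ ((Q))^Q ⇒ ((x))^Q ⇒ ((x))^x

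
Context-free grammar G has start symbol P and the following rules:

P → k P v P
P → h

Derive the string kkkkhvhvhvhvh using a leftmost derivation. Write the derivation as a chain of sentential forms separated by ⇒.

P⇒kPvP⇒kkPvPvP⇒kkkPvPvPvP⇒kkkkPvPvPvPvP⇒kkkkhvPvPvPvP⇒kkkkhvhvPvPvP⇒kkkkhvhvhvPvP⇒kkkkhvhvhvhvP⇒kkkkhvhvhvhvh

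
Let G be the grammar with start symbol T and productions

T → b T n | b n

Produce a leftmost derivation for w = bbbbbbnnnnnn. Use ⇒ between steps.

T⇒bTn⇒bbTnn⇒bbbTnnn⇒bbbbTnnnn⇒bbbbbTnnnnn⇒bbbbbbnnnnnn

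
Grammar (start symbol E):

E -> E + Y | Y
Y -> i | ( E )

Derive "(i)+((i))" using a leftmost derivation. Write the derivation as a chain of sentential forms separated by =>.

E => E+Y => Y+Y => (E)+Y => (Y)+Y => (i)+Y => (i)+(E) => (i)+(Y) => (i)+((E)) => (i)+((Y)) => (i)+((i))

E => E+Y   [E -> E + Y]
E+Y => Y+Y   [E -> Y]
Y+Y => (E)+Y   [Y -> ( E )]
(E)+Y => (Y)+Y   [E -> Y]
(Y)+Y => (i)+Y   [Y -> i]
(i)+Y => (i)+(E)   [Y -> ( E )]
(i)+(E) => (i)+(Y)   [E -> Y]
(i)+(Y) => (i)+((E))   [Y -> ( E )]
(i)+((E)) => (i)+((Y))   [E -> Y]
(i)+((Y)) => (i)+((i))   [Y -> i]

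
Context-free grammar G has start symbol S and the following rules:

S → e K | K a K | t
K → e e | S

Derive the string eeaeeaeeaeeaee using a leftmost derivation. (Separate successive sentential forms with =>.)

S => KaK   [S → K a K]
KaK => SaK   [K → S]
SaK => KaKaK   [S → K a K]
KaKaK => SaKaK   [K → S]
SaKaK => KaKaKaK   [S → K a K]
KaKaKaK => SaKaKaK   [K → S]
SaKaKaK => KaKaKaKaK   [S → K a K]
KaKaKaKaK => eeaKaKaKaK   [K → e e]
eeaKaKaKaK => eeaeeaKaKaK   [K → e e]
eeaeeaKaKaK => eeaeeaeeaKaK   [K → e e]
eeaeeaeeaKaK => eeaeeaeeaeeaK   [K → e e]
eeaeeaeeaeeaK => eeaeeaeeaeeaee   [K → e e]

S=>KaK=>SaK=>KaKaK=>SaKaK=>KaKaKaK=>SaKaKaK=>KaKaKaKaK=>eeaKaKaKaK=>eeaeeaKaKaK=>eeaeeaeeaKaK=>eeaeeaeeaeeaK=>eeaeeaeeaeeaee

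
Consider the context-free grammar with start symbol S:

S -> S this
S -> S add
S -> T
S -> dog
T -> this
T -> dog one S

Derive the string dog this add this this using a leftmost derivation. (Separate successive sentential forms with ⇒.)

S ⇒ S this ⇒ S this this ⇒ S add this this ⇒ S this add this this ⇒ dog this add this this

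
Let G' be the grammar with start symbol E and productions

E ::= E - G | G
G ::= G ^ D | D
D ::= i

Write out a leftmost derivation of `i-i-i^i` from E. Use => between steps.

E => E-G   [E ::= E - G]
E-G => E-G-G   [E ::= E - G]
E-G-G => G-G-G   [E ::= G]
G-G-G => D-G-G   [G ::= D]
D-G-G => i-G-G   [D ::= i]
i-G-G => i-D-G   [G ::= D]
i-D-G => i-i-G   [D ::= i]
i-i-G => i-i-G^D   [G ::= G ^ D]
i-i-G^D => i-i-D^D   [G ::= D]
i-i-D^D => i-i-i^D   [D ::= i]
i-i-i^D => i-i-i^i   [D ::= i]

E => E-G => E-G-G => G-G-G => D-G-G => i-G-G => i-D-G => i-i-G => i-i-G^D => i-i-D^D => i-i-i^D => i-i-i^i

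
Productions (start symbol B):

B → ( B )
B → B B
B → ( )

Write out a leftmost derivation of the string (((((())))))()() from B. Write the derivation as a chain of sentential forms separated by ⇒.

B ⇒ BB ⇒ BBB ⇒ (B)BB ⇒ ((B))BB ⇒ (((B)))BB ⇒ ((((B))))BB ⇒ (((((B)))))BB ⇒ (((((())))))BB ⇒ (((((())))))()B ⇒ (((((())))))()()

B ⇒ BB   [B → B B]
BB ⇒ BBB   [B → B B]
BBB ⇒ (B)BB   [B → ( B )]
(B)BB ⇒ ((B))BB   [B → ( B )]
((B))BB ⇒ (((B)))BB   [B → ( B )]
(((B)))BB ⇒ ((((B))))BB   [B → ( B )]
((((B))))BB ⇒ (((((B)))))BB   [B → ( B )]
(((((B)))))BB ⇒ (((((())))))BB   [B → ( )]
(((((())))))BB ⇒ (((((())))))()B   [B → ( )]
(((((())))))()B ⇒ (((((())))))()()   [B → ( )]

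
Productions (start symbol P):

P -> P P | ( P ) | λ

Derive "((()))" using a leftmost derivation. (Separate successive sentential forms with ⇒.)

P⇒PP⇒PPP⇒PPPP⇒(P)PPP⇒((P))PPP⇒(((P)))PPP⇒((()))PPP⇒((()))PP⇒((()))P⇒((()))

P ⇒ PP   [P -> P P]
PP ⇒ PPP   [P -> P P]
PPP ⇒ PPPP   [P -> P P]
PPPP ⇒ (P)PPP   [P -> ( P )]
(P)PPP ⇒ ((P))PPP   [P -> ( P )]
((P))PPP ⇒ (((P)))PPP   [P -> ( P )]
(((P)))PPP ⇒ ((()))PPP   [P -> λ]
((()))PPP ⇒ ((()))PP   [P -> λ]
((()))PP ⇒ ((()))P   [P -> λ]
((()))P ⇒ ((()))   [P -> λ]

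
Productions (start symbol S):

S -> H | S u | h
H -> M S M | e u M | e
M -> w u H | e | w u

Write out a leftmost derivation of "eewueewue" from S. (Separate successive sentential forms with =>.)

S => H   [S -> H]
H => MSM   [H -> M S M]
MSM => eSM   [M -> e]
eSM => eHM   [S -> H]
eHM => eMSMM   [H -> M S M]
eMSMM => eeSMM   [M -> e]
eeSMM => eeHMM   [S -> H]
eeHMM => eeMSMMM   [H -> M S M]
eeMSMMM => eewuSMMM   [M -> w u]
eewuSMMM => eewuHMMM   [S -> H]
eewuHMMM => eewueMMM   [H -> e]
eewueMMM => eewueeMM   [M -> e]
eewueeMM => eewueewuM   [M -> w u]
eewueewuM => eewueewue   [M -> e]

S => H => MSM => eSM => eHM => eMSMM => eeSMM => eeHMM => eeMSMMM => eewuSMMM => eewuHMMM => eewueMMM => eewueeMM => eewueewuM => eewueewue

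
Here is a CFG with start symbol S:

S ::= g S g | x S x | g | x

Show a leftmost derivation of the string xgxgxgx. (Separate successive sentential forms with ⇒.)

S ⇒ xSx   [S ::= x S x]
xSx ⇒ xgSgx   [S ::= g S g]
xgSgx ⇒ xgxSxgx   [S ::= x S x]
xgxSxgx ⇒ xgxgxgx   [S ::= g]

S ⇒ xSx ⇒ xgSgx ⇒ xgxSxgx ⇒ xgxgxgx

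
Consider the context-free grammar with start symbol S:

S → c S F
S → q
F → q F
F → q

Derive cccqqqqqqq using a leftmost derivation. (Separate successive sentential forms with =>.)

S => cSF => ccSFF => cccSFFF => cccqFFF => cccqqFF => cccqqqFF => cccqqqqF => cccqqqqqF => cccqqqqqqF => cccqqqqqqq

S => cSF   [S → c S F]
cSF => ccSFF   [S → c S F]
ccSFF => cccSFFF   [S → c S F]
cccSFFF => cccqFFF   [S → q]
cccqFFF => cccqqFF   [F → q]
cccqqFF => cccqqqFF   [F → q F]
cccqqqFF => cccqqqqF   [F → q]
cccqqqqF => cccqqqqqF   [F → q F]
cccqqqqqF => cccqqqqqqF   [F → q F]
cccqqqqqqF => cccqqqqqqq   [F → q]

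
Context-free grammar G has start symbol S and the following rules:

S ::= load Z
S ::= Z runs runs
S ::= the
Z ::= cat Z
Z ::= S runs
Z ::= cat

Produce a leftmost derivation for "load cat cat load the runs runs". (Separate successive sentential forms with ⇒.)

S ⇒ load Z ⇒ load cat Z ⇒ load cat cat Z ⇒ load cat cat S runs ⇒ load cat cat load Z runs ⇒ load cat cat load S runs runs ⇒ load cat cat load the runs runs

S ⇒ load Z   [S ::= load Z]
load Z ⇒ load cat Z   [Z ::= cat Z]
load cat Z ⇒ load cat cat Z   [Z ::= cat Z]
load cat cat Z ⇒ load cat cat S runs   [Z ::= S runs]
load cat cat S runs ⇒ load cat cat load Z runs   [S ::= load Z]
load cat cat load Z runs ⇒ load cat cat load S runs runs   [Z ::= S runs]
load cat cat load S runs runs ⇒ load cat cat load the runs runs   [S ::= the]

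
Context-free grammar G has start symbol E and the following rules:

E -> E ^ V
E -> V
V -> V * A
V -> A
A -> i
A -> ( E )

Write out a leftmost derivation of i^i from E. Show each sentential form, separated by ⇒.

E ⇒ E^V ⇒ V^V ⇒ A^V ⇒ i^V ⇒ i^A ⇒ i^i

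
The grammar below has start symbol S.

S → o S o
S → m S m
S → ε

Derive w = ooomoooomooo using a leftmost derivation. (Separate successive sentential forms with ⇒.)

S ⇒ oSo ⇒ ooSoo ⇒ oooSooo ⇒ ooomSmooo ⇒ ooomoSomooo ⇒ ooomooSoomooo ⇒ ooomoooomooo

S ⇒ oSo   [S → o S o]
oSo ⇒ ooSoo   [S → o S o]
ooSoo ⇒ oooSooo   [S → o S o]
oooSooo ⇒ ooomSmooo   [S → m S m]
ooomSmooo ⇒ ooomoSomooo   [S → o S o]
ooomoSomooo ⇒ ooomooSoomooo   [S → o S o]
ooomooSoomooo ⇒ ooomoooomooo   [S → ε]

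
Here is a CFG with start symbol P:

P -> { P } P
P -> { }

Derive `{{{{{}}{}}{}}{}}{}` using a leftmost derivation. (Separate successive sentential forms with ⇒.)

P⇒{P}P⇒{{P}P}P⇒{{{P}P}P}P⇒{{{{P}P}P}P}P⇒{{{{{}}P}P}P}P⇒{{{{{}}{}}P}P}P⇒{{{{{}}{}}{}}P}P⇒{{{{{}}{}}{}}{}}P⇒{{{{{}}{}}{}}{}}{}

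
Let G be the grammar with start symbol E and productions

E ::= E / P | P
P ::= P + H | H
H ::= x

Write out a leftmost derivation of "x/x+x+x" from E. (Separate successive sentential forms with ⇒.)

E ⇒ E/P ⇒ P/P ⇒ H/P ⇒ x/P ⇒ x/P+H ⇒ x/P+H+H ⇒ x/H+H+H ⇒ x/x+H+H ⇒ x/x+x+H ⇒ x/x+x+x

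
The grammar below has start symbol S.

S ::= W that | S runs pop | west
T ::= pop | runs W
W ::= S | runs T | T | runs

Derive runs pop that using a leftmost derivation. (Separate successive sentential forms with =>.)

S => W that => runs T that => runs pop that

S => W that   [S ::= W that]
W that => runs T that   [W ::= runs T]
runs T that => runs pop that   [T ::= pop]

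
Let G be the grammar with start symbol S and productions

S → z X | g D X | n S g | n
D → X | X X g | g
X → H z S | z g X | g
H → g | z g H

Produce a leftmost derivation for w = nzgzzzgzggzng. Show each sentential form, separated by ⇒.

S ⇒ nSg ⇒ nzXg ⇒ nzHzSg ⇒ nzgzSg ⇒ nzgzzXg ⇒ nzgzzzgXg ⇒ nzgzzzgHzSg ⇒ nzgzzzgzgHzSg ⇒ nzgzzzgzggzSg ⇒ nzgzzzgzggzng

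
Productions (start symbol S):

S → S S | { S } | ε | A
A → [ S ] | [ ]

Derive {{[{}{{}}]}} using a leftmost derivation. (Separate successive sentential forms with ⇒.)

S ⇒ {S} ⇒ {{S}} ⇒ {{A}} ⇒ {{[S]}} ⇒ {{[SS]}} ⇒ {{[{S}S]}} ⇒ {{[{}S]}} ⇒ {{[{}SS]}} ⇒ {{[{}{S}S]}} ⇒ {{[{}{{S}}S]}} ⇒ {{[{}{{}}S]}} ⇒ {{[{}{{}}]}}

S ⇒ {S}   [S → { S }]
{S} ⇒ {{S}}   [S → { S }]
{{S}} ⇒ {{A}}   [S → A]
{{A}} ⇒ {{[S]}}   [A → [ S ]]
{{[S]}} ⇒ {{[SS]}}   [S → S S]
{{[SS]}} ⇒ {{[{S}S]}}   [S → { S }]
{{[{S}S]}} ⇒ {{[{}S]}}   [S → ε]
{{[{}S]}} ⇒ {{[{}SS]}}   [S → S S]
{{[{}SS]}} ⇒ {{[{}{S}S]}}   [S → { S }]
{{[{}{S}S]}} ⇒ {{[{}{{S}}S]}}   [S → { S }]
{{[{}{{S}}S]}} ⇒ {{[{}{{}}S]}}   [S → ε]
{{[{}{{}}S]}} ⇒ {{[{}{{}}]}}   [S → ε]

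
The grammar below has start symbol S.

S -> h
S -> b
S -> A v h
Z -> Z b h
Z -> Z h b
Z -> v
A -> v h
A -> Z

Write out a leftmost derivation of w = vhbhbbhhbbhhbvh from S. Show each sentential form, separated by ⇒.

S ⇒ Avh   [S -> A v h]
Avh ⇒ Zvh   [A -> Z]
Zvh ⇒ Zhbvh   [Z -> Z h b]
Zhbvh ⇒ Zbhhbvh   [Z -> Z b h]
Zbhhbvh ⇒ Zhbbhhbvh   [Z -> Z h b]
Zhbbhhbvh ⇒ Zbhhbbhhbvh   [Z -> Z b h]
Zbhhbbhhbvh ⇒ Zhbbhhbbhhbvh   [Z -> Z h b]
Zhbbhhbbhhbvh ⇒ Zhbhbbhhbbhhbvh   [Z -> Z h b]
Zhbhbbhhbbhhbvh ⇒ vhbhbbhhbbhhbvh   [Z -> v]

S ⇒ Avh ⇒ Zvh ⇒ Zhbvh ⇒ Zbhhbvh ⇒ Zhbbhhbvh ⇒ Zbhhbbhhbvh ⇒ Zhbbhhbbhhbvh ⇒ Zhbhbbhhbbhhbvh ⇒ vhbhbbhhbbhhbvh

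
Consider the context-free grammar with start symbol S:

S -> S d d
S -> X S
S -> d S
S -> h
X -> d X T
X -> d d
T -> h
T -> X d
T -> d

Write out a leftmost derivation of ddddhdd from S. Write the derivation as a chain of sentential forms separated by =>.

S => dS   [S -> d S]
dS => dXS   [S -> X S]
dXS => dddS   [X -> d d]
dddS => dddSdd   [S -> S d d]
dddSdd => ddddSdd   [S -> d S]
ddddSdd => ddddhdd   [S -> h]

S=>dS=>dXS=>dddS=>dddSdd=>ddddSdd=>ddddhdd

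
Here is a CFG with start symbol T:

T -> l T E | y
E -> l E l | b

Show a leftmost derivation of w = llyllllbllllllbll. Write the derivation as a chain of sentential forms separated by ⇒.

T ⇒ lTE ⇒ llTEE ⇒ llyEE ⇒ llylElE ⇒ llyllEllE ⇒ llylllElllE ⇒ llyllllEllllE ⇒ llyllllbllllE ⇒ llyllllblllllEl ⇒ llyllllbllllllEll ⇒ llyllllbllllllbll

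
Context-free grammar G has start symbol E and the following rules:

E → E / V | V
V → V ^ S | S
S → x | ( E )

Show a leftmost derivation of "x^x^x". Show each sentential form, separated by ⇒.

E ⇒ V ⇒ V^S ⇒ V^S^S ⇒ S^S^S ⇒ x^S^S ⇒ x^x^S ⇒ x^x^x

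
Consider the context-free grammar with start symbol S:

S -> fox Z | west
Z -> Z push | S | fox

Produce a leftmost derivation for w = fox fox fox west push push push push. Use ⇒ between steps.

S ⇒ fox Z ⇒ fox Z push ⇒ fox Z push push ⇒ fox Z push push push ⇒ fox S push push push ⇒ fox fox Z push push push ⇒ fox fox Z push push push push ⇒ fox fox S push push push push ⇒ fox fox fox Z push push push push ⇒ fox fox fox S push push push push ⇒ fox fox fox west push push push push

S ⇒ fox Z   [S -> fox Z]
fox Z ⇒ fox Z push   [Z -> Z push]
fox Z push ⇒ fox Z push push   [Z -> Z push]
fox Z push push ⇒ fox Z push push push   [Z -> Z push]
fox Z push push push ⇒ fox S push push push   [Z -> S]
fox S push push push ⇒ fox fox Z push push push   [S -> fox Z]
fox fox Z push push push ⇒ fox fox Z push push push push   [Z -> Z push]
fox fox Z push push push push ⇒ fox fox S push push push push   [Z -> S]
fox fox S push push push push ⇒ fox fox fox Z push push push push   [S -> fox Z]
fox fox fox Z push push push push ⇒ fox fox fox S push push push push   [Z -> S]
fox fox fox S push push push push ⇒ fox fox fox west push push push push   [S -> west]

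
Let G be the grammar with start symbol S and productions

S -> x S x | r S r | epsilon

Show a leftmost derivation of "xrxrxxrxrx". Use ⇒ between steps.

S ⇒ xSx ⇒ xrSrx ⇒ xrxSxrx ⇒ xrxrSrxrx ⇒ xrxrxSxrxrx ⇒ xrxrxxrxrx

S ⇒ xSx   [S -> x S x]
xSx ⇒ xrSrx   [S -> r S r]
xrSrx ⇒ xrxSxrx   [S -> x S x]
xrxSxrx ⇒ xrxrSrxrx   [S -> r S r]
xrxrSrxrx ⇒ xrxrxSxrxrx   [S -> x S x]
xrxrxSxrxrx ⇒ xrxrxxrxrx   [S -> epsilon]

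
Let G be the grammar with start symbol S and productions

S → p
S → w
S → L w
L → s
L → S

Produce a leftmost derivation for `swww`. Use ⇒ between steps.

S ⇒ Lw ⇒ Sw ⇒ Lww ⇒ Sww ⇒ Lwww ⇒ swww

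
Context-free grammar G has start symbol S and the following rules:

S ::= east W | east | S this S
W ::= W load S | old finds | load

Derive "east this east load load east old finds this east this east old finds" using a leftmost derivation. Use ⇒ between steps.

S ⇒ S this S ⇒ east this S ⇒ east this east W ⇒ east this east W load S ⇒ east this east load load S ⇒ east this east load load S this S ⇒ east this east load load east W this S ⇒ east this east load load east old finds this S ⇒ east this east load load east old finds this S this S ⇒ east this east load load east old finds this east this S ⇒ east this east load load east old finds this east this east W ⇒ east this east load load east old finds this east this east old finds

S ⇒ S this S   [S ::= S this S]
S this S ⇒ east this S   [S ::= east]
east this S ⇒ east this east W   [S ::= east W]
east this east W ⇒ east this east W load S   [W ::= W load S]
east this east W load S ⇒ east this east load load S   [W ::= load]
east this east load load S ⇒ east this east load load S this S   [S ::= S this S]
east this east load load S this S ⇒ east this east load load east W this S   [S ::= east W]
east this east load load east W this S ⇒ east this east load load east old finds this S   [W ::= old finds]
east this east load load east old finds this S ⇒ east this east load load east old finds this S this S   [S ::= S this S]
east this east load load east old finds this S this S ⇒ east this east load load east old finds this east this S   [S ::= east]
east this east load load east old finds this east this S ⇒ east this east load load east old finds this east this east W   [S ::= east W]
east this east load load east old finds this east this east W ⇒ east this east load load east old finds this east this east old finds   [W ::= old finds]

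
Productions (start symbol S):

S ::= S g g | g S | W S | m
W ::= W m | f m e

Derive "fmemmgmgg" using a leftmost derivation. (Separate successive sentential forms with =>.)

S => WS   [S ::= W S]
WS => WmS   [W ::= W m]
WmS => WmmS   [W ::= W m]
WmmS => fmemmS   [W ::= f m e]
fmemmS => fmemmgS   [S ::= g S]
fmemmgS => fmemmgSgg   [S ::= S g g]
fmemmgSgg => fmemmgmgg   [S ::= m]

S => WS => WmS => WmmS => fmemmS => fmemmgS => fmemmgSgg => fmemmgmgg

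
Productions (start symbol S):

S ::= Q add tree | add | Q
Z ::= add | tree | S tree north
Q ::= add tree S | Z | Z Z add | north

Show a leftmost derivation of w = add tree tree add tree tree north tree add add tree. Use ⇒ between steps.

S ⇒ Q ⇒ add tree S ⇒ add tree Q add tree ⇒ add tree Z Z add add tree ⇒ add tree S tree north Z add add tree ⇒ add tree Q add tree tree north Z add add tree ⇒ add tree Z add tree tree north Z add add tree ⇒ add tree tree add tree tree north Z add add tree ⇒ add tree tree add tree tree north tree add add tree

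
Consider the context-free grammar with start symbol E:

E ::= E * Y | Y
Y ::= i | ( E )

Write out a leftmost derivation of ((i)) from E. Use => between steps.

E => Y => (E) => (Y) => ((E)) => ((Y)) => ((i))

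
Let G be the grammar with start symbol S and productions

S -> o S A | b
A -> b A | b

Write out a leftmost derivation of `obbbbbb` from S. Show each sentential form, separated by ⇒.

S ⇒ oSA   [S -> o S A]
oSA ⇒ obA   [S -> b]
obA ⇒ obbA   [A -> b A]
obbA ⇒ obbbA   [A -> b A]
obbbA ⇒ obbbbA   [A -> b A]
obbbbA ⇒ obbbbbA   [A -> b A]
obbbbbA ⇒ obbbbbb   [A -> b]

S ⇒ oSA ⇒ obA ⇒ obbA ⇒ obbbA ⇒ obbbbA ⇒ obbbbbA ⇒ obbbbbb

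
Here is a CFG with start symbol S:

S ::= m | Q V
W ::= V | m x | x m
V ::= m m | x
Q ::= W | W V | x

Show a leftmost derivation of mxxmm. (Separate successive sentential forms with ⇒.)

S ⇒ QV ⇒ WVV ⇒ mxVV ⇒ mxxV ⇒ mxxmm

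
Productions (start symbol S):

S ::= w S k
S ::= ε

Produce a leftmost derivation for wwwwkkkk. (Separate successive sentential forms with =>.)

S => wSk   [S ::= w S k]
wSk => wwSkk   [S ::= w S k]
wwSkk => wwwSkkk   [S ::= w S k]
wwwSkkk => wwwwSkkkk   [S ::= w S k]
wwwwSkkkk => wwwwkkkk   [S ::= ε]

S => wSk => wwSkk => wwwSkkk => wwwwSkkkk => wwwwkkkk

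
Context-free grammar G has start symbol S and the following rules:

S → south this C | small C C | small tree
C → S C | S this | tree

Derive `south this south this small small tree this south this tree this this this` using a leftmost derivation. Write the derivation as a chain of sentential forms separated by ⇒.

S ⇒ south this C ⇒ south this S this ⇒ south this south this C this ⇒ south this south this S this this ⇒ south this south this small C C this this ⇒ south this south this small S this C this this ⇒ south this south this small small tree this C this this ⇒ south this south this small small tree this S this this this ⇒ south this south this small small tree this south this C this this this ⇒ south this south this small small tree this south this tree this this this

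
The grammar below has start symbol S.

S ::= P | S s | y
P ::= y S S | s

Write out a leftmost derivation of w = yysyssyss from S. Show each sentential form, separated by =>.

S => Ss   [S ::= S s]
Ss => Ps   [S ::= P]
Ps => ySSs   [P ::= y S S]
ySSs => ySsSs   [S ::= S s]
ySsSs => yysSs   [S ::= y]
yysSs => yysPs   [S ::= P]
yysPs => yysySSs   [P ::= y S S]
yysySSs => yysySsSs   [S ::= S s]
yysySsSs => yysyPsSs   [S ::= P]
yysyPsSs => yysyssSs   [P ::= s]
yysyssSs => yysyssSss   [S ::= S s]
yysyssSss => yysyssyss   [S ::= y]

S => Ss => Ps => ySSs => ySsSs => yysSs => yysPs => yysySSs => yysySsSs => yysyPsSs => yysyssSs => yysyssSss => yysyssyss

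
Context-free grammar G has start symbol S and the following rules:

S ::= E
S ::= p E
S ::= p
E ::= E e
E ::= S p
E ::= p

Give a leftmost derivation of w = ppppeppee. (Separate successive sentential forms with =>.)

S=>E=>Ee=>Eee=>Spee=>pEpee=>pSppee=>ppEppee=>ppEeppee=>ppSpeppee=>ppppeppee

S => E   [S ::= E]
E => Ee   [E ::= E e]
Ee => Eee   [E ::= E e]
Eee => Spee   [E ::= S p]
Spee => pEpee   [S ::= p E]
pEpee => pSppee   [E ::= S p]
pSppee => ppEppee   [S ::= p E]
ppEppee => ppEeppee   [E ::= E e]
ppEeppee => ppSpeppee   [E ::= S p]
ppSpeppee => ppppeppee   [S ::= p]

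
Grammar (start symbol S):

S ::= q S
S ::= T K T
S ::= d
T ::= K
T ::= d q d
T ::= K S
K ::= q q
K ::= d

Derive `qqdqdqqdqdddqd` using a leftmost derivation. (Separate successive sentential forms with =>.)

S => TKT => KSKT => qqSKT => qqTKTKT => qqdqdKTKT => qqdqdqqTKT => qqdqdqqdqdKT => qqdqdqqdqddT => qqdqdqqdqdddqd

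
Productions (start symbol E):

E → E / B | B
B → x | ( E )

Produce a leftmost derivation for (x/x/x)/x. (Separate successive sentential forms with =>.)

E => E/B => B/B => (E)/B => (E/B)/B => (E/B/B)/B => (B/B/B)/B => (x/B/B)/B => (x/x/B)/B => (x/x/x)/B => (x/x/x)/x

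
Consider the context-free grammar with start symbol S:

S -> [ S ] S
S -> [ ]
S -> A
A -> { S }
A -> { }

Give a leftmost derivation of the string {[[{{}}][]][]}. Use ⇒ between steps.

S⇒A⇒{S}⇒{[S]S}⇒{[[S]S]S}⇒{[[A]S]S}⇒{[[{S}]S]S}⇒{[[{A}]S]S}⇒{[[{{}}]S]S}⇒{[[{{}}][]]S}⇒{[[{{}}][]][]}

S ⇒ A   [S -> A]
A ⇒ {S}   [A -> { S }]
{S} ⇒ {[S]S}   [S -> [ S ] S]
{[S]S} ⇒ {[[S]S]S}   [S -> [ S ] S]
{[[S]S]S} ⇒ {[[A]S]S}   [S -> A]
{[[A]S]S} ⇒ {[[{S}]S]S}   [A -> { S }]
{[[{S}]S]S} ⇒ {[[{A}]S]S}   [S -> A]
{[[{A}]S]S} ⇒ {[[{{}}]S]S}   [A -> { }]
{[[{{}}]S]S} ⇒ {[[{{}}][]]S}   [S -> [ ]]
{[[{{}}][]]S} ⇒ {[[{{}}][]][]}   [S -> [ ]]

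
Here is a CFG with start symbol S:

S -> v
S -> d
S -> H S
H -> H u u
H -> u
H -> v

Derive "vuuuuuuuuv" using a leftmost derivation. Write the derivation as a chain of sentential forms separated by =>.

S => HS => HuuS => HuuuuS => vuuuuS => vuuuuHS => vuuuuHuuS => vuuuuuuuS => vuuuuuuuHS => vuuuuuuuuS => vuuuuuuuuv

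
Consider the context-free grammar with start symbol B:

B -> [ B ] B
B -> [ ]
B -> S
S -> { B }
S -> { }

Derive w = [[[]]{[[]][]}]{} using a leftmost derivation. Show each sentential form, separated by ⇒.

B ⇒ [B]B   [B -> [ B ] B]
[B]B ⇒ [[B]B]B   [B -> [ B ] B]
[[B]B]B ⇒ [[[]]B]B   [B -> [ ]]
[[[]]B]B ⇒ [[[]]S]B   [B -> S]
[[[]]S]B ⇒ [[[]]{B}]B   [S -> { B }]
[[[]]{B}]B ⇒ [[[]]{[B]B}]B   [B -> [ B ] B]
[[[]]{[B]B}]B ⇒ [[[]]{[[]]B}]B   [B -> [ ]]
[[[]]{[[]]B}]B ⇒ [[[]]{[[]][]}]B   [B -> [ ]]
[[[]]{[[]][]}]B ⇒ [[[]]{[[]][]}]S   [B -> S]
[[[]]{[[]][]}]S ⇒ [[[]]{[[]][]}]{}   [S -> { }]

B⇒[B]B⇒[[B]B]B⇒[[[]]B]B⇒[[[]]S]B⇒[[[]]{B}]B⇒[[[]]{[B]B}]B⇒[[[]]{[[]]B}]B⇒[[[]]{[[]][]}]B⇒[[[]]{[[]][]}]S⇒[[[]]{[[]][]}]{}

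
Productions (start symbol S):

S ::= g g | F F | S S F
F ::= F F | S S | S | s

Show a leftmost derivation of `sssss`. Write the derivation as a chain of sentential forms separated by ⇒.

S ⇒ FF ⇒ FFF ⇒ FFFF ⇒ FFFFF ⇒ sFFFF ⇒ ssFFF ⇒ sssFF ⇒ ssssF ⇒ sssss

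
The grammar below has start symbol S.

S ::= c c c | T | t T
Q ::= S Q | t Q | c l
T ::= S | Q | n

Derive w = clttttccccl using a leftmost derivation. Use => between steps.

S => T => Q => SQ => TQ => QQ => clQ => cltQ => clttQ => cltttQ => clttttQ => clttttSQ => clttttcccQ => clttttccccl

S => T   [S ::= T]
T => Q   [T ::= Q]
Q => SQ   [Q ::= S Q]
SQ => TQ   [S ::= T]
TQ => QQ   [T ::= Q]
QQ => clQ   [Q ::= c l]
clQ => cltQ   [Q ::= t Q]
cltQ => clttQ   [Q ::= t Q]
clttQ => cltttQ   [Q ::= t Q]
cltttQ => clttttQ   [Q ::= t Q]
clttttQ => clttttSQ   [Q ::= S Q]
clttttSQ => clttttcccQ   [S ::= c c c]
clttttcccQ => clttttccccl   [Q ::= c l]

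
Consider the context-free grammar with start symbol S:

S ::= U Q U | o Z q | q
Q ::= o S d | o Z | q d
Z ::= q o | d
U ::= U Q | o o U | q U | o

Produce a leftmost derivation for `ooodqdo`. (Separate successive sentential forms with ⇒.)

S ⇒ UQU ⇒ oQU ⇒ ooSdU ⇒ oooZqdU ⇒ ooodqdU ⇒ ooodqdo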